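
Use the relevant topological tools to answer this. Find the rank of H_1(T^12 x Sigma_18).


pi_1(A x B) = pi_1(A) x pi_1(B); rank of abelianization = b_1.
b_1(T^12) = 12, b_1(Sigma_18) = 2*18 = 36.
b_1(product) = 12 + 36 = 48

48


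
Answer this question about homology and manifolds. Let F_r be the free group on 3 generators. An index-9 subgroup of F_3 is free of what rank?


Nielsen-Schreier: an index-n subgroup of F_r is free of rank 1 + n(r-1).
Equivalently: chi(cover) = n*chi(base); chi(vee_r S^1) = 1 - 3 = -2.
chi(E) = 9*(-2) = -18; rank = 1 - chi(E) = 1 - (-18) = 19.
rank = 1 + 9*(3-1) = 1 + 18 = 19

19


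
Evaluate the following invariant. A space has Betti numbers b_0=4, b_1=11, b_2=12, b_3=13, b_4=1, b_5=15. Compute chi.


chi = sum_k (-1)^k b_k.
= (4) + (-11) + (12) + (-13) + (1) + (-15)
= -22

-22


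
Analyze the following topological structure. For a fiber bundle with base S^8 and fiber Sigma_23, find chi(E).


chi(S^8) = 2 (n even), chi(Sigma_23) = 2 - 2*23 = -44.
chi(E) = 2 * (-44) = -88

-88


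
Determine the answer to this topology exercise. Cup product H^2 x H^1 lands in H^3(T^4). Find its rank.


Cup product: H^p x H^q -> H^{p+q}; here p+q = 2+1 = 3.
rank H^k(T^n) = C(n,k).
C(4,3) = 4

4


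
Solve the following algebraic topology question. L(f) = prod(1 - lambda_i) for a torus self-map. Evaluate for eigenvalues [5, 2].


For a torus self-map: L(f) = det(I - A) where A acts on H_1.
L(f) = (1-5) * (1-2) = -4 * -1 = 4

4


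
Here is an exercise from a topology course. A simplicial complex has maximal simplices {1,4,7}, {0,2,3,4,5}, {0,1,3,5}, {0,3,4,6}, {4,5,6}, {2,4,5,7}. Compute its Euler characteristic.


Enumerate all faces; f-vector: f_0=8, f_1=22, f_2=21, f_3=8, f_4=1.
chi = sum (-1)^k f_k = 0

0


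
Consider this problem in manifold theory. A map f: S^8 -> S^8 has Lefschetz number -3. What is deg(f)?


L(f) = 1 + (-1)^8 deg(f) on S^8.
-3 = 1 + (-1)^8 * deg(f)
(-1)^8 * deg(f) = -4
deg(f) = -4

-4


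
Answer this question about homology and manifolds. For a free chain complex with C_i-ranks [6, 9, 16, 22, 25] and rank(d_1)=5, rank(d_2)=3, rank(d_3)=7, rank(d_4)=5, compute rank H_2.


rank H_k = rank(ker d_k) - rank(im d_{k+1}).
rank(ker d_2) = rank(C_2) - rank(d_2) = 16 - 3 = 13.
rank(im d_{2+1}) = 7.
rank H_2 = 13 - 7 = 6

6


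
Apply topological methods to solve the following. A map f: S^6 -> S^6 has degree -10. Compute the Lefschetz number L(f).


On S^6: L(f) = tr(f_0*) + (-1)^6 tr(f_6*) = 1 + (-1)^6 * deg(f).
L(f) = 1 + (-1)^6 * -10 = 1 + -10 = -9

-9


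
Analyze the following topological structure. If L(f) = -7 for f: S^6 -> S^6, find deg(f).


L(f) = 1 + (-1)^6 deg(f) on S^6.
-7 = 1 + (-1)^6 * deg(f)
(-1)^6 * deg(f) = -8
deg(f) = -8

-8


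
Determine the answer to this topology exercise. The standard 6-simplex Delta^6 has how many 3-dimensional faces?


Delta^6 has 6+1 vertices. A 3-face is a choice of 3+1 vertices.
f_3 = C(6+1, 3+1) = C(7,4) = 35

35


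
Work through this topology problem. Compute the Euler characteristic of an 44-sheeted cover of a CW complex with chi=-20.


For a finite covering: chi(E) = (number of sheets) * chi(B).
chi(E) = 44 * (-20) = -880

-880


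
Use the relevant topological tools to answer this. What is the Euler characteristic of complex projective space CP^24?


CP^24 has one cell in each even dimension 0, 2, ..., 2*24 (24+1 cells total).
All cells are even-dimensional, so chi = number of cells.
chi = 24 + 1 = 25

25


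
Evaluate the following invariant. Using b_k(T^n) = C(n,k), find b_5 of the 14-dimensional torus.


By the Kunneth formula, b_k(T^n) = C(n,k).
b_5(T^14) = C(14,5).
C(14,5) = 14!/(5!*9!) = 2002

2002


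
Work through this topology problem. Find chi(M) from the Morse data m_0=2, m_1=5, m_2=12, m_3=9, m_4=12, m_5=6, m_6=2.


Morse theory: chi(M) = sum_k (-1)^k m_k where m_k = #(index-k critical points).
= (2) + (-5) + (12) + (-9) + (12) + (-6) + (2) = 8

8


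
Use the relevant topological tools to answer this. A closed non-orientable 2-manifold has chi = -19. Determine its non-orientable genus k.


chi = 2 - k for closed non-orientable surfaces with k crosscaps.
-19 = 2 - k
k = 2 - (-19) = 21

21


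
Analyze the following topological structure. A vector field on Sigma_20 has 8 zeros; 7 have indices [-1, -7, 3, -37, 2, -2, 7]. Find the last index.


Poincare-Hopf: sum of indices = chi(M).
chi(Sigma_20) = 2 - 2*20 = -38.
Sum of known indices = -35.
x = chi - (sum known) = -38 - (-35) = -3

-3


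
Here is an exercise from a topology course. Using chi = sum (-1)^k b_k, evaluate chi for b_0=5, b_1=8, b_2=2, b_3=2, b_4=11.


chi = sum_k (-1)^k b_k.
= (5) + (-8) + (2) + (-2) + (11)
= 8

8


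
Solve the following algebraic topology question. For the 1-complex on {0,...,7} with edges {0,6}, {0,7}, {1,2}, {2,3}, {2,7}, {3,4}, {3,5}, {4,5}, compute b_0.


Run DFS/union-find over 8 vertices.
V = 8, E = 8.
Number of components = 1

1


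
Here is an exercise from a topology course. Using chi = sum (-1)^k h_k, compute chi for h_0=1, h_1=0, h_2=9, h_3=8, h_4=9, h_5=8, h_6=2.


Handles of index k contribute (-1)^k to chi (same as CW cells).
chi = (1) + (0) + (9) + (-8) + (9) + (-8) + (2) = 5

5


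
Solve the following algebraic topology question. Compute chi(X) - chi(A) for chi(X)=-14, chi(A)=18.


Relative Euler characteristic: chi(X, A) = chi(X) - chi(A).
= -14 - (18) = -32

-32


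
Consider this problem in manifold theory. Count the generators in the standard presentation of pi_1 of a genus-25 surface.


Standard presentation: pi_1(Sigma_g) = <a_1,b_1,...,a_g,b_g | [a_1,b_1]...[a_g,b_g] = 1>.
Number of generators = 2g = 2*25 = 50

50


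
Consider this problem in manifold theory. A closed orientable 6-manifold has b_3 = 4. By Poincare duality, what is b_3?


Poincare duality for closed orientable n-manifolds: b_k = b_{n-k}.
Here n = 6, so b_3 = b_3 = 4

4


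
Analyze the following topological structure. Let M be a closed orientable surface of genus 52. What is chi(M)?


For a closed orientable surface of genus g: chi = 2 - 2g.
Here g = 52.
chi = 2 - 2*52 = 2 - 104 = -102

-102


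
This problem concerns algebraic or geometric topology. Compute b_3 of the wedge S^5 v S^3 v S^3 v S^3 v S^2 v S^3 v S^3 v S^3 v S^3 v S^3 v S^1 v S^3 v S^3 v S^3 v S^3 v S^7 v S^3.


For a wedge of spheres, H_k (k>0) is free on one generator per sphere of dimension k.
Spheres of dimension 3: count = 13.
b_3 = 13

13


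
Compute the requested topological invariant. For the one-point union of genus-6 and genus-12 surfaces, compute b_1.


For a wedge: H_1(A v B) = H_1(A) + H_1(B).
b_1(Sigma_6) = 12, b_1(Sigma_12) = 24.
b_1 = 12 + 24 = 36

36


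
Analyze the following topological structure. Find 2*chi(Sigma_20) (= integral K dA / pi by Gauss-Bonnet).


Gauss-Bonnet: integral K dA = 2*pi*chi(M).
chi(Sigma_20) = 2 - 2*20 = -38.
(integral K dA)/pi = 2*chi = 2*(-38) = -76

-76


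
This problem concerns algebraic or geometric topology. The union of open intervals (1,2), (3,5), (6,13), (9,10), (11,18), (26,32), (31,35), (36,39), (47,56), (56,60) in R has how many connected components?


Sort and merge overlapping open intervals.
Merged: (1,2), (3,5), (6,18), (26,35), (36,39), (47,56), (56,60).
Number of components = 7

7


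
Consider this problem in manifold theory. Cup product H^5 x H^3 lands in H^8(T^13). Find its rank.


Cup product: H^p x H^q -> H^{p+q}; here p+q = 5+3 = 8.
rank H^k(T^n) = C(n,k).
C(13,8) = 1287

1287


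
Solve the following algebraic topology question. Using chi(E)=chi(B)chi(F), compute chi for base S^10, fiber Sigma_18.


chi(S^10) = 2 (n even), chi(Sigma_18) = 2 - 2*18 = -34.
chi(E) = 2 * (-34) = -68

-68


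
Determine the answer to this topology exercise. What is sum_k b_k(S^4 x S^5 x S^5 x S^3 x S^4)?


Total Betti number is multiplicative under products.
Each S^d (d>=1) has total Betti number 2.
There are 5 sphere factors.
Total = 2^5 = 32

32


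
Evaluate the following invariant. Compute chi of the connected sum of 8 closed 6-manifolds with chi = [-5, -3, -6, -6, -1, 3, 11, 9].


For n-manifolds: chi(A#B) = chi(A) + chi(B) - chi(S^6).
chi(S^6) = 1 + (-1)^6 = 2.
chi(#) = (sum chi_i) - (8-1)*chi(S^6) = 2 - 7*2 = -12

-12


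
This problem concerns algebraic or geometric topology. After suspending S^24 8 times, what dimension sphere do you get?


Each suspension raises dimension by 1: Sigma S^n = S^{n+1}.
Sigma^8 S^24 = S^{24+8} = S^32

32


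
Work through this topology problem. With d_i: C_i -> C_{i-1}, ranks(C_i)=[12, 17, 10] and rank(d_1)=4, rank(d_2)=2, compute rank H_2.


rank H_k = rank(ker d_k) - rank(im d_{k+1}).
rank(ker d_2) = rank(C_2) - rank(d_2) = 10 - 2 = 8.
rank(im d_{2+1}) = 0.
rank H_2 = 8 - 0 = 8

8


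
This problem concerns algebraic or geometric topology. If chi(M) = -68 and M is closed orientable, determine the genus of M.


chi = 2 - 2g for closed orientable surfaces.
-68 = 2 - 2g
2g = 2 - (-68) = 70
g = 35

35


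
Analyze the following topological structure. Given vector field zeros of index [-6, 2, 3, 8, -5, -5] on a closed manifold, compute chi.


Poincare-Hopf: chi(M) = sum of indices of zeros.
chi = (-6) + (2) + (3) + (8) + (-5) + (-5) = -3

-3


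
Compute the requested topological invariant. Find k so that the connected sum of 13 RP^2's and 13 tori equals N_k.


Since a >= 1, the sum is non-orientable; each T^2 can be replaced by RP^2 # RP^2 (since T^2#RP^2 = 3RP^2).
Total crosscaps k = 13 + 2*13 = 39.
Check via chi: chi = 13*1 + 13*0 - (13+13-1)*2 = -37 = 2 - k = -37. Consistent.

39


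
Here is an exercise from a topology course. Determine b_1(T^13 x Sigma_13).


pi_1(A x B) = pi_1(A) x pi_1(B); rank of abelianization = b_1.
b_1(T^13) = 13, b_1(Sigma_13) = 2*13 = 26.
b_1(product) = 13 + 26 = 39

39


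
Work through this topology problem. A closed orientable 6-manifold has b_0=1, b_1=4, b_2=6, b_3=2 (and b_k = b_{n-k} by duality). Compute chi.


By Poincare duality b_k = b_{6-k}, so full Betti numbers: b_0=1, b_1=4, b_2=6, b_3=2, b_4=6, b_5=4, b_6=1.
chi = sum (-1)^k b_k = 4

4


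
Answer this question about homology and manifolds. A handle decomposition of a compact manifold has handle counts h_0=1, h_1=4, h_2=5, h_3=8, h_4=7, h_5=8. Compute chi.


Handles of index k contribute (-1)^k to chi (same as CW cells).
chi = (1) + (-4) + (5) + (-8) + (7) + (-8) = -7

-7


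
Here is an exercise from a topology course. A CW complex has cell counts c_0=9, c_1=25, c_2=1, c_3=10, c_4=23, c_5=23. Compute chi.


chi = sum_k (-1)^k c_k.
= (-1)^0*9 + (-1)^1*25 + (-1)^2*1 + (-1)^3*10 + (-1)^4*23 + (-1)^5*23
= (9) + (-25) + (1) + (-10) + (23) + (-23)
= -25

-25


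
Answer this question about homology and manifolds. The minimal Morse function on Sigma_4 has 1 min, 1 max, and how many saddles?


A perfect Morse function has m_k = b_k.
For Sigma_4: b_0=1, b_1=2g=8, b_2=1.
Saddles m_1 = 2g = 8

8


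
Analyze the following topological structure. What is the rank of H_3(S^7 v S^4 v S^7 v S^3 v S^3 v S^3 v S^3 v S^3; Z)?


For a wedge of spheres, H_k (k>0) is free on one generator per sphere of dimension k.
Spheres of dimension 3: count = 5.
b_3 = 5

5


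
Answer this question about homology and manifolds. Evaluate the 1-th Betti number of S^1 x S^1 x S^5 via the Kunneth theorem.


Each S^d has Poincare polynomial 1 + t^d.
The product S^1 x S^1 x S^5 has Poincare polynomial prod(1+t^d_i).
Expanding: b_0=1, b_1=2, b_2=1, b_5=1, b_6=2, b_7=1.
b_1 = 2

2


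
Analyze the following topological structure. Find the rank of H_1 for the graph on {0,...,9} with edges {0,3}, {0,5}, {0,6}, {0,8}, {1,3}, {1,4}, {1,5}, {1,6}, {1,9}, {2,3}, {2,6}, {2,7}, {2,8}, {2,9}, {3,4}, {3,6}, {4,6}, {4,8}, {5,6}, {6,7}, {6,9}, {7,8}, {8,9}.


b_1 = E - V + (number of components).
E = 23, V = 10, components = 1.
b_1 = 23 - 10 + 1 = 14

14


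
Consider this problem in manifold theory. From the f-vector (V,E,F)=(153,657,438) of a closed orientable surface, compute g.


chi = V - E + F = 153 - 657 + 438 = -66
For orientable closed surface: chi = 2 - 2g, so g = (2 - chi)/2.
g = (2 - (-66)) / 2 = 68 / 2 = 34

34


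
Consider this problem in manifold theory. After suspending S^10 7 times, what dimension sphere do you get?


Each suspension raises dimension by 1: Sigma S^n = S^{n+1}.
Sigma^7 S^10 = S^{10+7} = S^17

17


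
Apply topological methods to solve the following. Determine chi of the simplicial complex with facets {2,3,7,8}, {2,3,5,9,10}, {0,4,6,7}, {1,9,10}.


Enumerate all faces; f-vector: f_0=11, f_1=23, f_2=19, f_3=7, f_4=1.
chi = sum (-1)^k f_k = 1

1


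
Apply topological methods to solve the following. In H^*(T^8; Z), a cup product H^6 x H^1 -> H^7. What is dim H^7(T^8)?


Cup product: H^p x H^q -> H^{p+q}; here p+q = 6+1 = 7.
rank H^k(T^n) = C(n,k).
C(8,7) = 8

8


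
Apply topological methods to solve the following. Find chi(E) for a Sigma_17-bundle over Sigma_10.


For a fiber bundle F -> E -> B (with CW structure): chi(E) = chi(B) * chi(F).
chi(Sigma_10) = -18, chi(Sigma_17) = -32.
chi(E) = (-18) * (-32) = 576

576


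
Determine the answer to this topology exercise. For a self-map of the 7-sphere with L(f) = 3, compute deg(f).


L(f) = 1 + (-1)^7 deg(f) on S^7.
3 = 1 + (-1)^7 * deg(f)
(-1)^7 * deg(f) = 2
deg(f) = -2

-2


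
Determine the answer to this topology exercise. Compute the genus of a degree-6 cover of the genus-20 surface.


For an n-sheeted cover: chi(E) = n * chi(B).
chi(Sigma_20) = 2 - 2*20 = -38.
chi(E) = 6 * (-38) = -228.
genus(E) = (2 - chi(E))/2 = (2 - (-228))/2 = 230/2 = 115

115


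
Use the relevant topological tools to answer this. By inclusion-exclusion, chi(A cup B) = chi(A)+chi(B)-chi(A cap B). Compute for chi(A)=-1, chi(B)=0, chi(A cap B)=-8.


chi(A cup B) = chi(A) + chi(B) - chi(A cap B)
= -1 + (0) - (-8)
= 7

7


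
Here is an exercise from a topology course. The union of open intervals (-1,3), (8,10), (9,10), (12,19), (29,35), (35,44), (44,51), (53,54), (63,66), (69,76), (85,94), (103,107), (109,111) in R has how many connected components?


Sort and merge overlapping open intervals.
Merged: (-1,3), (8,10), (12,19), (29,35), (35,44), (44,51), (53,54), (63,66), (69,76), (85,94), (103,107), (109,111).
Number of components = 12

12


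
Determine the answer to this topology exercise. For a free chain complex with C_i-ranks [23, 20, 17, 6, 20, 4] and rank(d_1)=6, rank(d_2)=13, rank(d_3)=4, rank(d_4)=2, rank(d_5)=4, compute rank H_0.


rank H_k = rank(ker d_k) - rank(im d_{k+1}).
rank(ker d_0) = rank(C_0) - rank(d_0) = 23 - 0 = 23.
rank(im d_{0+1}) = 6.
rank H_0 = 23 - 6 = 17

17


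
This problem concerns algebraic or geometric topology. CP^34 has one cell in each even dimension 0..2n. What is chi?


CP^34 has one cell in each even dimension 0, 2, ..., 2*34 (34+1 cells total).
All cells are even-dimensional, so chi = number of cells.
chi = 34 + 1 = 35

35


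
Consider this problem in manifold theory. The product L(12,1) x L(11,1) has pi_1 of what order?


pi_1(X x Y) = pi_1(X) x pi_1(Y).
pi_1(L(12,1)) = Z/12, pi_1(L(11,1)) = Z/11.
|Z/12 x Z/11| = 12 * 11 = 132

132


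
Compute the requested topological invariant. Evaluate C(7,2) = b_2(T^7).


By the Kunneth formula, b_k(T^n) = C(n,k).
b_2(T^7) = C(7,2).
C(7,2) = 7!/(2!*5!) = 21

21


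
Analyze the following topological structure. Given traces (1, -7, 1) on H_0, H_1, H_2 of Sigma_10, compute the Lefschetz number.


L(f) = tr(f_0*) - tr(f_1*) + tr(f_2*).
= 1 - (-7) + (1)
= 9

9


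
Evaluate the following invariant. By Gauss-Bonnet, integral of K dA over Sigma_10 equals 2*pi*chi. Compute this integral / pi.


Gauss-Bonnet: integral K dA = 2*pi*chi(M).
chi(Sigma_10) = 2 - 2*10 = -18.
(integral K dA)/pi = 2*chi = 2*(-18) = -36

-36


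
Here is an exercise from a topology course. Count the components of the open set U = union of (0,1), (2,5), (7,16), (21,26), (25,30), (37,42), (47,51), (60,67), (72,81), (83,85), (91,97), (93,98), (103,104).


Sort and merge overlapping open intervals.
Merged: (0,1), (2,5), (7,16), (21,30), (37,42), (47,51), (60,67), (72,81), (83,85), (91,98), (103,104).
Number of components = 11

11


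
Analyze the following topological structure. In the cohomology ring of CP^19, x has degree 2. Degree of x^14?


|x| = 2 in H^*(CP^n).
|x^14| = 14 * |x| = 14 * 2 = 28

28


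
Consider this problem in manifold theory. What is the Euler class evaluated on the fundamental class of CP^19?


For any closed oriented manifold, <e(TM),[M]> = chi(M).
chi(CP^19) = 19+1 = 20

20


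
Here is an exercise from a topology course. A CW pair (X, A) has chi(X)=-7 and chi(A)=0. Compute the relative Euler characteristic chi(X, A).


Relative Euler characteristic: chi(X, A) = chi(X) - chi(A).
= -7 - (0) = -7

-7


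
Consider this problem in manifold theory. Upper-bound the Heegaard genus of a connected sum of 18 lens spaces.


Heegaard genus satisfies g(A#B) <= g(A) + g(B).
Each lens space has g = 1.
Upper bound: 18 * 1 = 18

18


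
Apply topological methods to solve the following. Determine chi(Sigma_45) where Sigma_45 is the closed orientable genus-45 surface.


For a closed orientable surface of genus g: chi = 2 - 2g.
Here g = 45.
chi = 2 - 2*45 = 2 - 90 = -88

-88


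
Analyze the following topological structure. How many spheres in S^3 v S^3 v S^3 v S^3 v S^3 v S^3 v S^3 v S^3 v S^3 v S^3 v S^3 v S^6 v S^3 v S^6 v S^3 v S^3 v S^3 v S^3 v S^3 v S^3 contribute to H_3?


For a wedge of spheres, H_k (k>0) is free on one generator per sphere of dimension k.
Spheres of dimension 3: count = 18.
b_3 = 18

18


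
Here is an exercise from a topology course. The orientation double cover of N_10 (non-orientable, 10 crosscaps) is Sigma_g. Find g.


chi(N_10) = 2 - 10 = -8.
Double cover: chi(Sigma_g) = 2 * chi(N_10) = 2*(-8) = -16.
2 - 2g = -16, so g = (2 - (-16))/2 = 18/2 = 9

9


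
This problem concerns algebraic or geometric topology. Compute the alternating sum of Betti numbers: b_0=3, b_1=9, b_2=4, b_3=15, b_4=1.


chi = sum_k (-1)^k b_k.
= (3) + (-9) + (4) + (-15) + (1)
= -16

-16


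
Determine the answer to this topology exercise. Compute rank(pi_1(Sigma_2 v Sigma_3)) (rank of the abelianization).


For a wedge: H_1(A v B) = H_1(A) + H_1(B).
b_1(Sigma_2) = 4, b_1(Sigma_3) = 6.
b_1 = 4 + 6 = 10

10


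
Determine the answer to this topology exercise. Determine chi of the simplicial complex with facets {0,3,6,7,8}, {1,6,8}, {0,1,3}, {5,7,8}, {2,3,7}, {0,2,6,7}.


Enumerate all faces; f-vector: f_0=8, f_1=20, f_2=17, f_3=6, f_4=1.
chi = sum (-1)^k f_k = 0

0


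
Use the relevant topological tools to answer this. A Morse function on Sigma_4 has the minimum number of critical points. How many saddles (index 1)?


A perfect Morse function has m_k = b_k.
For Sigma_4: b_0=1, b_1=2g=8, b_2=1.
Saddles m_1 = 2g = 8

8


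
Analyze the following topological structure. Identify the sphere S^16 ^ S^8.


S^m ^ S^n = S^{m+n}.
k = 16 + 8 = 24

24


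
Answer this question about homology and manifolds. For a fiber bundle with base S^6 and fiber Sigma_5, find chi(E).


chi(S^6) = 2 (n even), chi(Sigma_5) = 2 - 2*5 = -8.
chi(E) = 2 * (-8) = -16

-16


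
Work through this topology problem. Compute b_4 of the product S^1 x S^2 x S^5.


Each S^d has Poincare polynomial 1 + t^d.
The product S^1 x S^2 x S^5 has Poincare polynomial prod(1+t^d_i).
Expanding: b_0=1, b_1=1, b_2=1, b_3=1, b_5=1, b_6=1, b_7=1, b_8=1.
b_4 = 0

0


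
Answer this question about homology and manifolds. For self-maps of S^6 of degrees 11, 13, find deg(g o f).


Degree is multiplicative under composition: deg(g o f) = deg(g) * deg(f).
= 13 * 11 = 143

143


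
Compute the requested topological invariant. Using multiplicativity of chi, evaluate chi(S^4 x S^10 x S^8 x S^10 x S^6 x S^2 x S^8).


chi is multiplicative: chi(X x Y) = chi(X) chi(Y).
Each even-dim sphere has chi = 2. There are 7 factors.
chi = 2^7 = 128

128


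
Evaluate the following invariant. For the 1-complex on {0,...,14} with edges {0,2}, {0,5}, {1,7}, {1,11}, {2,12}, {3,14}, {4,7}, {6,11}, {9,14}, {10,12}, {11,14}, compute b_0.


Run DFS/union-find over 15 vertices.
V = 15, E = 11.
Number of components = 4

4


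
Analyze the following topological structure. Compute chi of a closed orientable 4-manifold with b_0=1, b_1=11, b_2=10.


By Poincare duality b_k = b_{4-k}, so full Betti numbers: b_0=1, b_1=11, b_2=10, b_3=11, b_4=1.
chi = sum (-1)^k b_k = -10

-10


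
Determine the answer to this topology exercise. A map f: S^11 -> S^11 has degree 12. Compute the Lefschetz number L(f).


On S^11: L(f) = tr(f_0*) + (-1)^11 tr(f_11*) = 1 + (-1)^11 * deg(f).
L(f) = 1 + (-1)^11 * 12 = 1 + -12 = -11

-11


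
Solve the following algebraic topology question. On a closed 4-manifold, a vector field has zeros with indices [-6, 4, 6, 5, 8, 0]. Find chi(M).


Poincare-Hopf: chi(M) = sum of indices of zeros.
chi = (-6) + (4) + (6) + (5) + (8) + (0) = 17

17


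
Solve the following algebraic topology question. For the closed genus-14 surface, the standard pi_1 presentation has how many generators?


Standard presentation: pi_1(Sigma_g) = <a_1,b_1,...,a_g,b_g | [a_1,b_1]...[a_g,b_g] = 1>.
Number of generators = 2g = 2*14 = 28

28


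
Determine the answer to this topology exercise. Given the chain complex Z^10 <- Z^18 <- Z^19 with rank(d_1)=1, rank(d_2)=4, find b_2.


rank H_k = rank(ker d_k) - rank(im d_{k+1}).
rank(ker d_2) = rank(C_2) - rank(d_2) = 19 - 4 = 15.
rank(im d_{2+1}) = 0.
rank H_2 = 15 - 0 = 15

15


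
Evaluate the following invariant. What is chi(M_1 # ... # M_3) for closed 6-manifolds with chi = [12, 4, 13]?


For n-manifolds: chi(A#B) = chi(A) + chi(B) - chi(S^6).
chi(S^6) = 1 + (-1)^6 = 2.
chi(#) = (sum chi_i) - (3-1)*chi(S^6) = 29 - 2*2 = 25

25


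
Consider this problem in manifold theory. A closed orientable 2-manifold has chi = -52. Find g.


chi = 2 - 2g for closed orientable surfaces.
-52 = 2 - 2g
2g = 2 - (-52) = 54
g = 27

27


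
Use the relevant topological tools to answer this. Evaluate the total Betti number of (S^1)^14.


b_k(T^14) = C(14,k), so the sum over k is sum_k C(14,k) = 2^14.
Total = 2^14 = 16384

16384


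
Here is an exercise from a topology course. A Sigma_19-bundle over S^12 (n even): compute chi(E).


chi(S^12) = 2 (n even), chi(Sigma_19) = 2 - 2*19 = -36.
chi(E) = 2 * (-36) = -72

-72


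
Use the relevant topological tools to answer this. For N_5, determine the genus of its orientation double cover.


chi(N_5) = 2 - 5 = -3.
Double cover: chi(Sigma_g) = 2 * chi(N_5) = 2*(-3) = -6.
2 - 2g = -6, so g = (2 - (-6))/2 = 8/2 = 4

4


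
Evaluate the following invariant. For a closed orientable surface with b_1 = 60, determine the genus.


For a closed orientable surface: b_1 = 2g.
60 = 2g
g = 60 / 2 = 30

30


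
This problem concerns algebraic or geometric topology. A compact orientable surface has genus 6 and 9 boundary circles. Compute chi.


For a compact orientable surface with genus g and b boundary components: chi = 2 - 2g - b.
chi = 2 - 2*6 - 9 = 2 - 12 - 9 = -19

-19


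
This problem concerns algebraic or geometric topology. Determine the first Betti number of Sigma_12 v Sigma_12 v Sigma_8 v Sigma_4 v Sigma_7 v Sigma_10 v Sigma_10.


For a wedge X v Y: reduced H_k(X v Y) = H_k(X) + H_k(Y).
Each Sigma_g contributes b_1 = 2g.
b_1 = 24 + 24 + 16 + 8 + 14 + 20 + 20 = 126

126


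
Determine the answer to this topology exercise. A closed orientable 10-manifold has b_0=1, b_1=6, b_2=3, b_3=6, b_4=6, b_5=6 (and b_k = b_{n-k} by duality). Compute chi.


By Poincare duality b_k = b_{10-k}, so full Betti numbers: b_0=1, b_1=6, b_2=3, b_3=6, b_4=6, b_5=6, b_6=6, b_7=6, b_8=3, b_9=6, b_10=1.
chi = sum (-1)^k b_k = -10

-10


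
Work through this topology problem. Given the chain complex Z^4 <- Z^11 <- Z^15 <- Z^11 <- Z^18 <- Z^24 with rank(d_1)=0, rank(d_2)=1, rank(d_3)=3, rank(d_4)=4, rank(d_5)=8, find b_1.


rank H_k = rank(ker d_k) - rank(im d_{k+1}).
rank(ker d_1) = rank(C_1) - rank(d_1) = 11 - 0 = 11.
rank(im d_{1+1}) = 1.
rank H_1 = 11 - 1 = 10

10


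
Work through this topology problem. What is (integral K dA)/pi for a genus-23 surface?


Gauss-Bonnet: integral K dA = 2*pi*chi(M).
chi(Sigma_23) = 2 - 2*23 = -44.
(integral K dA)/pi = 2*chi = 2*(-44) = -88

-88


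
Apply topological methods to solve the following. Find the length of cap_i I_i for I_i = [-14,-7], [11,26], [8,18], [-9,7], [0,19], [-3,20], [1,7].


Intersection = [max(a_i), min(b_i)] = [11, -7].
Since 11 > -7, the intersection is empty.
Length = 0

0


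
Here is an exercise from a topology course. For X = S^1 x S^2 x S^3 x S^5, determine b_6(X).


Each S^d has Poincare polynomial 1 + t^d.
The product S^1 x S^2 x S^3 x S^5 has Poincare polynomial prod(1+t^d_i).
Expanding: b_0=1, b_1=1, b_2=1, b_3=2, b_4=1, b_5=2, b_6=2, b_7=1, b_8=2, b_9=1, b_10=1, b_11=1.
b_6 = 2

2


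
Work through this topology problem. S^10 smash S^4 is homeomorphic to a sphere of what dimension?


S^m ^ S^n = S^{m+n}.
k = 10 + 4 = 14

14


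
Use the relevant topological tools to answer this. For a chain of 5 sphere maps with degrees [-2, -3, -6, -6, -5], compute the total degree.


Degree is multiplicative: deg(composition) = product of degrees.
= (-2) * (-3) * (-6) * (-6) * (-5) = -1080

-1080


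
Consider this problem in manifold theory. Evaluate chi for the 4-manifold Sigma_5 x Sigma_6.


chi(Sigma_5) = 2 - 2*5 = -8
chi(Sigma_6) = 2 - 2*6 = -10
chi(product) = (-8) * (-10) = 80

80


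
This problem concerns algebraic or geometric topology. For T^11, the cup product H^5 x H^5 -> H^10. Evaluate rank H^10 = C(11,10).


Cup product: H^p x H^q -> H^{p+q}; here p+q = 5+5 = 10.
rank H^k(T^n) = C(n,k).
C(11,10) = 11

11


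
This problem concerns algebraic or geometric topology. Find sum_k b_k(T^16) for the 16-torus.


b_k(T^16) = C(16,k), so the sum over k is sum_k C(16,k) = 2^16.
Total = 2^16 = 65536

65536


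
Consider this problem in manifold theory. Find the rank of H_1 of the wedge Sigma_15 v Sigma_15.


For a wedge: H_1(A v B) = H_1(A) + H_1(B).
b_1(Sigma_15) = 30, b_1(Sigma_15) = 30.
b_1 = 30 + 30 = 60

60


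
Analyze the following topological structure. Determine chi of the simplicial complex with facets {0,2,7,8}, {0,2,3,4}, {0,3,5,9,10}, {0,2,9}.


Enumerate all faces; f-vector: f_0=9, f_1=21, f_2=19, f_3=7, f_4=1.
chi = sum (-1)^k f_k = 1

1


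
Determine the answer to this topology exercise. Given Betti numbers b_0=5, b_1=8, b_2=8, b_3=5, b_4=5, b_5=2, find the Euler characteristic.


chi = sum_k (-1)^k b_k.
= (5) + (-8) + (8) + (-5) + (5) + (-2)
= 3

3


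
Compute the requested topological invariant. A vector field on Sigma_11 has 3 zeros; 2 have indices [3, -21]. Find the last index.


Poincare-Hopf: sum of indices = chi(M).
chi(Sigma_11) = 2 - 2*11 = -20.
Sum of known indices = -18.
x = chi - (sum known) = -20 - (-18) = -2

-2


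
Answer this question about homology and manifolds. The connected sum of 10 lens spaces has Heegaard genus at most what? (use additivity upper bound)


Heegaard genus satisfies g(A#B) <= g(A) + g(B).
Each lens space has g = 1.
Upper bound: 10 * 1 = 10

10


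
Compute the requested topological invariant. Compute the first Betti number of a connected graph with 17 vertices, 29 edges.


For a connected graph: rank(pi_1) = b_1 = E - V + 1 = 1 - chi.
chi = V - E = 17 - 29 = -12.
rank = 1 - (-12) = 29 - 17 + 1 = 13

13


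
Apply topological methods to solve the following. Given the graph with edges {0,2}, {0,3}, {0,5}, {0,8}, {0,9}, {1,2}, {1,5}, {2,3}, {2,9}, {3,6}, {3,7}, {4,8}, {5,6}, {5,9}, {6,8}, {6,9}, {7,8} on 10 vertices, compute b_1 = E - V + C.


b_1 = E - V + (number of components).
E = 17, V = 10, components = 1.
b_1 = 17 - 10 + 1 = 8

8


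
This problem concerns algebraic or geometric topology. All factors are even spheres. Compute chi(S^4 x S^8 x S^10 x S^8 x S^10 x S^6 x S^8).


chi is multiplicative: chi(X x Y) = chi(X) chi(Y).
Each even-dim sphere has chi = 2. There are 7 factors.
chi = 2^7 = 128

128


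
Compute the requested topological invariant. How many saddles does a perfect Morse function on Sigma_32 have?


A perfect Morse function has m_k = b_k.
For Sigma_32: b_0=1, b_1=2g=64, b_2=1.
Saddles m_1 = 2g = 64

64


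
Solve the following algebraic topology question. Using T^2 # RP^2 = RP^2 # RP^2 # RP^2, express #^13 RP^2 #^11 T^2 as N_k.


Since a >= 1, the sum is non-orientable; each T^2 can be replaced by RP^2 # RP^2 (since T^2#RP^2 = 3RP^2).
Total crosscaps k = 13 + 2*11 = 35.
Check via chi: chi = 13*1 + 11*0 - (13+11-1)*2 = -33 = 2 - k = -33. Consistent.

35


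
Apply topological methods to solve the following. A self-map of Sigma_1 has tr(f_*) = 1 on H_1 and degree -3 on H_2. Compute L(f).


L(f) = tr(f_0*) - tr(f_1*) + tr(f_2*).
= 1 - (1) + (-3)
= -3

-3


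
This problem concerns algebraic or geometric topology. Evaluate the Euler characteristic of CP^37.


CP^37 has one cell in each even dimension 0, 2, ..., 2*37 (37+1 cells total).
All cells are even-dimensional, so chi = number of cells.
chi = 37 + 1 = 38

38


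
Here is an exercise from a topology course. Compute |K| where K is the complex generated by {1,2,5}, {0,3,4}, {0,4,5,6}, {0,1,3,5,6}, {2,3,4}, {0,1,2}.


Each maximal simplex on m vertices has 2^m - 1 nonempty faces.
Take the union (dedupe shared faces).
Total distinct faces = 50

50


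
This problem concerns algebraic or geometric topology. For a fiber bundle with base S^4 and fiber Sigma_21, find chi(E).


chi(S^4) = 2 (n even), chi(Sigma_21) = 2 - 2*21 = -40.
chi(E) = 2 * (-40) = -80

-80


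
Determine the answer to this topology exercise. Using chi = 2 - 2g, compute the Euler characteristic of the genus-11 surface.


For a closed orientable surface of genus g: chi = 2 - 2g.
Here g = 11.
chi = 2 - 2*11 = 2 - 22 = -20

-20


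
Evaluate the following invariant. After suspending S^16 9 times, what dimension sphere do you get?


Each suspension raises dimension by 1: Sigma S^n = S^{n+1}.
Sigma^9 S^16 = S^{16+9} = S^25

25


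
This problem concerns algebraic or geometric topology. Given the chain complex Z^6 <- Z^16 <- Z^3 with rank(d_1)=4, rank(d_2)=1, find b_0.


rank H_k = rank(ker d_k) - rank(im d_{k+1}).
rank(ker d_0) = rank(C_0) - rank(d_0) = 6 - 0 = 6.
rank(im d_{0+1}) = 4.
rank H_0 = 6 - 4 = 2

2


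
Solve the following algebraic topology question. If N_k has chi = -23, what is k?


chi = 2 - k for closed non-orientable surfaces with k crosscaps.
-23 = 2 - k
k = 2 - (-23) = 25

25


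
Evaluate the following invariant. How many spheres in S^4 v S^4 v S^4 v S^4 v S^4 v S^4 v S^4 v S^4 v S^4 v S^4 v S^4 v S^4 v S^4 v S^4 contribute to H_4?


For a wedge of spheres, H_k (k>0) is free on one generator per sphere of dimension k.
Spheres of dimension 4: count = 14.
b_4 = 14

14


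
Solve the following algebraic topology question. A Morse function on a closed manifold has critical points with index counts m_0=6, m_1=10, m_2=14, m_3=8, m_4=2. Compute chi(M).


Morse theory: chi(M) = sum_k (-1)^k m_k where m_k = #(index-k critical points).
= (6) + (-10) + (14) + (-8) + (2) = 4

4


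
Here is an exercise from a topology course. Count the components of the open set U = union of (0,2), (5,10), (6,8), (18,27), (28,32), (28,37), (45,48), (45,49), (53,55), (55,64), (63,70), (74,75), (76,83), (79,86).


Sort and merge overlapping open intervals.
Merged: (0,2), (5,10), (18,27), (28,37), (45,49), (53,55), (55,70), (74,75), (76,86).
Number of components = 9

9


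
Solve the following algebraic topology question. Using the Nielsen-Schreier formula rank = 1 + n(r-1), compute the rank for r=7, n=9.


Nielsen-Schreier: an index-n subgroup of F_r is free of rank 1 + n(r-1).
Equivalently: chi(cover) = n*chi(base); chi(vee_r S^1) = 1 - 7 = -6.
chi(E) = 9*(-6) = -54; rank = 1 - chi(E) = 1 - (-54) = 55.
rank = 1 + 9*(7-1) = 1 + 54 = 55

55


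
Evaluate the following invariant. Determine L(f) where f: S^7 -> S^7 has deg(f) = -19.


On S^7: L(f) = tr(f_0*) + (-1)^7 tr(f_7*) = 1 + (-1)^7 * deg(f).
L(f) = 1 + (-1)^7 * -19 = 1 + 19 = 20

20


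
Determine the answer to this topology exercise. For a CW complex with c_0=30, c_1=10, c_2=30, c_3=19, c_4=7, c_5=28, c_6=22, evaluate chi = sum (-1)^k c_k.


chi = sum_k (-1)^k c_k.
= (-1)^0*30 + (-1)^1*10 + (-1)^2*30 + (-1)^3*19 + (-1)^4*7 + (-1)^5*28 + (-1)^6*22
= (30) + (-10) + (30) + (-19) + (7) + (-28) + (22)
= 32

32


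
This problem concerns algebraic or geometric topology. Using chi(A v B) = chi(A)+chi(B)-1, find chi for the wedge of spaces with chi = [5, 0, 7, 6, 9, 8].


chi(A v B) = chi(A) + chi(B) - 1 (one point identified).
For 6 spaces: chi = (sum chi_i) - (6 - 1).
sum = 35; chi = 35 - 5 = 30

30


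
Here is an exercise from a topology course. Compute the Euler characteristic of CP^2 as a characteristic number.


For any closed oriented manifold, <e(TM),[M]> = chi(M).
chi(CP^2) = 2+1 = 3

3


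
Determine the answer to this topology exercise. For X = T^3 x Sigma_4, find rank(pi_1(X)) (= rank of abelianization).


pi_1(A x B) = pi_1(A) x pi_1(B); rank of abelianization = b_1.
b_1(T^3) = 3, b_1(Sigma_4) = 2*4 = 8.
b_1(product) = 3 + 8 = 11

11


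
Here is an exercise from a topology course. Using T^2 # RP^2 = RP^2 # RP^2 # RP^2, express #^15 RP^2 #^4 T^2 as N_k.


Since a >= 1, the sum is non-orientable; each T^2 can be replaced by RP^2 # RP^2 (since T^2#RP^2 = 3RP^2).
Total crosscaps k = 15 + 2*4 = 23.
Check via chi: chi = 15*1 + 4*0 - (15+4-1)*2 = -21 = 2 - k = -21. Consistent.

23


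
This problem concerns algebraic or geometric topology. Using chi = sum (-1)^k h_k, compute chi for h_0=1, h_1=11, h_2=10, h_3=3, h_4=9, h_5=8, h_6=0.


Handles of index k contribute (-1)^k to chi (same as CW cells).
chi = (1) + (-11) + (10) + (-3) + (9) + (-8) + (0) = -2

-2


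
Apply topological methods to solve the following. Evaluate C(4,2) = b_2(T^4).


By the Kunneth formula, b_k(T^n) = C(n,k).
b_2(T^4) = C(4,2).
C(4,2) = 4!/(2!*2!) = 6

6


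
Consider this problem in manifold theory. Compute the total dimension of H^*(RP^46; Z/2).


H^k(RP^46; Z/2) = Z/2 for each 0 <= k <= 46.
Total dimension = 46 + 1 = 47

47


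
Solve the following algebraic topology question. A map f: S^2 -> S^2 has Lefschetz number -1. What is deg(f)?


L(f) = 1 + (-1)^2 deg(f) on S^2.
-1 = 1 + (-1)^2 * deg(f)
(-1)^2 * deg(f) = -2
deg(f) = -2

-2


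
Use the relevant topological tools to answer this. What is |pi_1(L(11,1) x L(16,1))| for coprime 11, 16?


pi_1(X x Y) = pi_1(X) x pi_1(Y).
pi_1(L(11,1)) = Z/11, pi_1(L(16,1)) = Z/16.
|Z/11 x Z/16| = 11 * 16 = 176

176


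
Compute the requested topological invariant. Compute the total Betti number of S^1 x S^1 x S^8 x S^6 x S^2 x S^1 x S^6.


Total Betti number is multiplicative under products.
Each S^d (d>=1) has total Betti number 2.
There are 7 sphere factors.
Total = 2^7 = 128

128


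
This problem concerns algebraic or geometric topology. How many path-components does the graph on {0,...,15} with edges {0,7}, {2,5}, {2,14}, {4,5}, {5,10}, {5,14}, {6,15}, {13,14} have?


Run DFS/union-find over 16 vertices.
V = 16, E = 8.
Number of components = 9

9


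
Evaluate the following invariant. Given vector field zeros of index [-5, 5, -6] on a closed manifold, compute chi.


Poincare-Hopf: chi(M) = sum of indices of zeros.
chi = (-5) + (5) + (-6) = -6

-6


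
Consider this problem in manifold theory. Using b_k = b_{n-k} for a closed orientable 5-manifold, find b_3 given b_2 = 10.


Poincare duality for closed orientable n-manifolds: b_k = b_{n-k}.
Here n = 5, so b_3 = b_2 = 10

10


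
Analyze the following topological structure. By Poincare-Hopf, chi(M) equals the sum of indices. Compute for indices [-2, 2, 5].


Poincare-Hopf: chi(M) = sum of indices of zeros.
chi = (-2) + (2) + (5) = 5

5


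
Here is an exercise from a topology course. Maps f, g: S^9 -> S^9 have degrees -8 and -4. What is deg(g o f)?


Degree is multiplicative under composition: deg(g o f) = deg(g) * deg(f).
= -4 * -8 = 32

32


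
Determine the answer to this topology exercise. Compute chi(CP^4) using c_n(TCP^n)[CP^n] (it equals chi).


For any closed oriented manifold, <e(TM),[M]> = chi(M).
chi(CP^4) = 4+1 = 5

5


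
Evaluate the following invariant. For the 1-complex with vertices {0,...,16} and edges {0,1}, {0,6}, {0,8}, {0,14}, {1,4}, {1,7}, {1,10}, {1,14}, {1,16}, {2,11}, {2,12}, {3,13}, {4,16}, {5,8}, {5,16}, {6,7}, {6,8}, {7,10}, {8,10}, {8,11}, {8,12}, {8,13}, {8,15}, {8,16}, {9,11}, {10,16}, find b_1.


b_1 = E - V + (number of components).
E = 26, V = 17, components = 1.
b_1 = 26 - 17 + 1 = 10

10


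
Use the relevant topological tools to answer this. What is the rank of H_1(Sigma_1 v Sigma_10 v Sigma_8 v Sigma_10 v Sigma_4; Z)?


For a wedge X v Y: reduced H_k(X v Y) = H_k(X) + H_k(Y).
Each Sigma_g contributes b_1 = 2g.
b_1 = 2 + 20 + 16 + 20 + 8 = 66

66


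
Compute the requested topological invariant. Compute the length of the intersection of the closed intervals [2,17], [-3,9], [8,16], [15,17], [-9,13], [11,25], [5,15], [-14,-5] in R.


Intersection = [max(a_i), min(b_i)] = [15, -5].
Since 15 > -5, the intersection is empty.
Length = 0

0


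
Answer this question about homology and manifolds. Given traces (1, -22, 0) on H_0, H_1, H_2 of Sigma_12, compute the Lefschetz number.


L(f) = tr(f_0*) - tr(f_1*) + tr(f_2*).
= 1 - (-22) + (0)
= 23

23


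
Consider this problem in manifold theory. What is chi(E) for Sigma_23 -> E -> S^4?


chi(S^4) = 2 (n even), chi(Sigma_23) = 2 - 2*23 = -44.
chi(E) = 2 * (-44) = -88

-88


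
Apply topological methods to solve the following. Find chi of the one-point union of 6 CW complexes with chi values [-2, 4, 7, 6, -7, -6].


chi(A v B) = chi(A) + chi(B) - 1 (one point identified).
For 6 spaces: chi = (sum chi_i) - (6 - 1).
sum = 2; chi = 2 - 5 = -3

-3


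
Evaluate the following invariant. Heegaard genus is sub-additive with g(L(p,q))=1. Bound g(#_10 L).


Heegaard genus satisfies g(A#B) <= g(A) + g(B).
Each lens space has g = 1.
Upper bound: 10 * 1 = 10

10


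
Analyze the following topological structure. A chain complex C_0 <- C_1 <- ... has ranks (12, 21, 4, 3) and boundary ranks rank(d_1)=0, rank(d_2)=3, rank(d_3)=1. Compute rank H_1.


rank H_k = rank(ker d_k) - rank(im d_{k+1}).
rank(ker d_1) = rank(C_1) - rank(d_1) = 21 - 0 = 21.
rank(im d_{1+1}) = 3.
rank H_1 = 21 - 3 = 18

18


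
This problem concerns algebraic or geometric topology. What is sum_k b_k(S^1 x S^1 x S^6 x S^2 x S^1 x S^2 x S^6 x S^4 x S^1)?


Total Betti number is multiplicative under products.
Each S^d (d>=1) has total Betti number 2.
There are 9 sphere factors.
Total = 2^9 = 512

512


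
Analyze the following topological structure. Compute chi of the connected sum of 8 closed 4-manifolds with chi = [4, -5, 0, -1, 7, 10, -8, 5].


For n-manifolds: chi(A#B) = chi(A) + chi(B) - chi(S^4).
chi(S^4) = 1 + (-1)^4 = 2.
chi(#) = (sum chi_i) - (8-1)*chi(S^4) = 12 - 7*2 = -2

-2


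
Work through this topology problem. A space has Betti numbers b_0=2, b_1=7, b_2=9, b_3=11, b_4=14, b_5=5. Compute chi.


chi = sum_k (-1)^k b_k.
= (2) + (-7) + (9) + (-11) + (14) + (-5)
= 2

2


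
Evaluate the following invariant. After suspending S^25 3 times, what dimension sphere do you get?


Each suspension raises dimension by 1: Sigma S^n = S^{n+1}.
Sigma^3 S^25 = S^{25+3} = S^28

28
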